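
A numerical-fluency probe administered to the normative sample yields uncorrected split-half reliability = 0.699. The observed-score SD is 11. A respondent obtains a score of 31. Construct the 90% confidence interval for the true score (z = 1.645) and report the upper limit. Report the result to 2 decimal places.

Spearman-Brown: r = 2(0.699) / (1 + 0.699) = 1.3980 / 1.6990 ≈ 0.8228
The standard error of measurement is 11.0000×√(1 − 0.8228) ≈ 11.0000×0.4209 ≈ 4.6300.
1.645 × SEM ≈ 7.6163
Upper limit = 31 + 7.6163 ≈ 38.6163

38.62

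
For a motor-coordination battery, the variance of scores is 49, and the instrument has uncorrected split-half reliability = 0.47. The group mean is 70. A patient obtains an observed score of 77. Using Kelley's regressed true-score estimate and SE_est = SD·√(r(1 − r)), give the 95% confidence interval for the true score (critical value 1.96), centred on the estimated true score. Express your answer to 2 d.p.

[67.89, 81.06]

SD = √49 ≈ 7.0000
r_full = 2·0.47 / (1 + 0.47) ≈ 0.6395
Estimated true score = 0.6395·77 + (1 − 0.6395)·70 ≈ 74.4762
SE_est = SD · √(r(1 − r)) = 7.0000 · √0.2306 ≈ 7.0000 · 0.4802 ≈ 3.3611
95% CI: 74.4762 ± 6.5878 ≈ (67.8884, 81.0640)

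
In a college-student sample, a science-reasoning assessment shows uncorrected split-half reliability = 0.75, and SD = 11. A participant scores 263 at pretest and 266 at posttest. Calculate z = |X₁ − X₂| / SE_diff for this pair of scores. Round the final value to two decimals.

0.51

r_full = 2·0.75 / (1 + 0.75) ≈ 0.85714
SEM = 11.00000*√(1 − 0.85714) ≈ 4.15761
SE_diff = √2 * SEM ≈ 5.87975
z = |263 − 266| / 5.87975 = 3 / 5.87975 ≈ 0.51023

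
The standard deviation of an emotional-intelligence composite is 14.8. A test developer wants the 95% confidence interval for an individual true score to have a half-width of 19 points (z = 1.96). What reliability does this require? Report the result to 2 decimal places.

SEM needed = half-width / z = 19/1.96 ≃ 9.694
r = 1 − (9.694/14.8)² ≃ 1 − 0.429 ≃ 0.571

0.57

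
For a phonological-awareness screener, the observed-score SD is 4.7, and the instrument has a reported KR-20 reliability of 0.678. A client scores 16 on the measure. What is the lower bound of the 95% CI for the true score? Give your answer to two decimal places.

10.77

The standard error of measurement is 4.700×√(1 − 0.678) ≈ 4.700×0.567 ≈ 2.667.
Margin = 1.96 × 2.667 ≈ 5.227
Lower bound: 16 − 5.227 = 10.773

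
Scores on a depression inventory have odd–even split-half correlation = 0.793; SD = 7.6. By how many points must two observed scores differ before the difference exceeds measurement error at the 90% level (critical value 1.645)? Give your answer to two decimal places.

Full-length reliability (Spearman-Brown) = 2(0.793)/(1+0.793) ≈ 0.8846
The standard error of measurement is 7.6000*√(1 − 0.8846) ≈ 7.6000*0.3398 ≈ 2.5823.
Standard error of the difference = 2.5823·√2 ≈ 3.6519
Smallest detectable difference = 1.645*3.6519 ≈ 6.0074

6.01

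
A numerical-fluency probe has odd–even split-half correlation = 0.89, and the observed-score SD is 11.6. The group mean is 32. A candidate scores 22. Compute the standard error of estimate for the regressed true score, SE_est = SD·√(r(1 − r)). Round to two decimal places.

2.72

r_full = 2·0.89 / (1 + 0.89) ≈ 0.94180
SE_est = SD * √(r(1 − r)) = 11.60000 * √0.05481 ≈ 11.60000 * 0.23412 ≈ 2.71583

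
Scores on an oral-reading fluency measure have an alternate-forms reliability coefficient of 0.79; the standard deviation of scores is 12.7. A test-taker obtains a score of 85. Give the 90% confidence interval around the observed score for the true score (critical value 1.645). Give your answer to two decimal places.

SEM = 12.700 × √(1 − 0.790) = 12.700 × √0.210 ≈ 12.700 × 0.458 ≈ 5.820
Margin = 1.645 × 5.820 ≈ 9.574
Interval: (75.426, 94.574)

[75.43, 94.57]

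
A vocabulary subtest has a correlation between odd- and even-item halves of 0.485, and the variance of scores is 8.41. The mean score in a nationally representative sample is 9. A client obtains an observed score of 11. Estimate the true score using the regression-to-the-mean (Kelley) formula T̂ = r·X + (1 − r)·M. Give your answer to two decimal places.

10.31

Spearman-Brown: r = 2(0.485) / (1 + 0.485) = 0.9700 / 1.4850 ≈ 0.6532
T̂ = 0.6532(11) + 0.3468(9) ≈ 10.3064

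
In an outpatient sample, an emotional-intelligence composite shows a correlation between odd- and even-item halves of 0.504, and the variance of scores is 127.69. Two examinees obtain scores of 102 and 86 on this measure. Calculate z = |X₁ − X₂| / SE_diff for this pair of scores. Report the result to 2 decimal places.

1.74

σ = 127.69^(1/2) = 11.3000
Full-length reliability (Spearman-Brown) = 2(0.504)/(1+0.504) ≈ 0.6702
SEM = 11.3000 * √(1 − 0.6702) = 11.3000 * √0.3298 ≈ 11.3000 * 0.5743 ≈ 6.4893
SE_diff = √2 * SEM ≈ 9.1772
z = 16 / 9.1772 ≈ 1.7435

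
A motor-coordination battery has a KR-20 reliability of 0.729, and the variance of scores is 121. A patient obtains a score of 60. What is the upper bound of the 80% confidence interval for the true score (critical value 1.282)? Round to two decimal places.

67.34

σ = 121^(1/2) = 11.000
SEM = 11.000×√(1 − 0.729) ≃ 5.726
1.282 × SEM ≃ 7.341
Upper bound: 60 + 7.341 = 67.341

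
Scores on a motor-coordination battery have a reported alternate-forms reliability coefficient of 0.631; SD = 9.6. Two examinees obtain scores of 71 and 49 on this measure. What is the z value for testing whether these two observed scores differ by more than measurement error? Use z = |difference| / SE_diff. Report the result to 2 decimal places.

2.67

The standard error of measurement is 9.6000*√(1 − 0.6310) ≈ 9.6000*0.6075 ≈ 5.8316.
SE_diff = √2 * SEM ≈ 8.2471
z = |71 − 49| / 8.2471 = 22 / 8.2471 ≈ 2.6676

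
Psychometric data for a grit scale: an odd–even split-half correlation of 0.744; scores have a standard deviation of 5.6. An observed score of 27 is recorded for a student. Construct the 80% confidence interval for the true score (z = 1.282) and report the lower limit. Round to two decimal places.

24.25

Full-length reliability (Spearman-Brown) = 2(0.744)/(1+0.744) ≈ 0.853
The standard error of measurement is 5.600×√(1 − 0.853) ≈ 5.600×0.383 ≈ 2.146.
Half-width = 1.282×2.146 ≈ 2.751
Lower limit = 27 − 2.751 ≈ 24.249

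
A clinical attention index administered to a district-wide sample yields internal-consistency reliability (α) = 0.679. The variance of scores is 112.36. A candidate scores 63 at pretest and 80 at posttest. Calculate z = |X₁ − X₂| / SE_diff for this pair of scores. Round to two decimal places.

SD = √112.36 ≈ 10.6000
The standard error of measurement is 10.6000×√(1 − 0.6790) ≈ 10.6000×0.5666 ≈ 6.0056.
Standard error of the difference = 6.0056·√2 ≈ 8.4932
z = 17 / 8.4932 ≈ 2.0016

2.00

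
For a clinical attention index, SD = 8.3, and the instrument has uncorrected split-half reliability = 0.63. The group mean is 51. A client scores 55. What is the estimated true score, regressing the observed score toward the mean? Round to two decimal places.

54.09

Full-length reliability (Spearman-Brown) = 2(0.63)/(1+0.63) ≈ 0.7730
T̂ = r·X + (1 − r)·M = 0.7730·55 + 0.2270·51 ≈ 42.5153 + 11.5767 ≈ 54.0920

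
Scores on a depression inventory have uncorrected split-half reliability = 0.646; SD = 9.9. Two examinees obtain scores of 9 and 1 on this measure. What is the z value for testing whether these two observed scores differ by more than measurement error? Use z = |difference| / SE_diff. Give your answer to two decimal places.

Full-length reliability (Spearman-Brown) = 2(0.646)/(1+0.646) ≈ 0.7849
SEM = 9.9000 · √(1 − 0.7849) = 9.9000 · √0.2151 ≈ 9.9000 · 0.4638 ≈ 4.5912
SE_diff = √2 · SEM ≈ 6.4929
z = |9 − 1| / 6.4929 = 8 / 6.4929 ≈ 1.2321

1.23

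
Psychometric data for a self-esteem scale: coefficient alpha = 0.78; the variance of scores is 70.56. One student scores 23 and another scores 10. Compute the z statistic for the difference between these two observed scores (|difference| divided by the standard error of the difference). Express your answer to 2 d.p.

SD = √70.56 ≈ 8.40000
SEM = 8.40000 * √(1 − 0.78000) = 8.40000 * √0.22000 ≈ 8.40000 * 0.46904 ≈ 3.93995
Standard error of the difference = 3.93995·√2 ≈ 5.57193
z = |23 − 10| / 5.57193 = 13 / 5.57193 ≈ 2.33312

2.33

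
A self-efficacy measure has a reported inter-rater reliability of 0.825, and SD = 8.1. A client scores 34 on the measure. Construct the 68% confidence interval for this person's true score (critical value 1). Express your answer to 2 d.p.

[30.61, 37.39]

The standard error of measurement is 8.100*√(1 − 0.825) ≈ 8.100*0.418 ≈ 3.388.
Half-width = 1*3.388 ≈ 3.388
CI = 34 ± 3.388 → [30.612, 37.388]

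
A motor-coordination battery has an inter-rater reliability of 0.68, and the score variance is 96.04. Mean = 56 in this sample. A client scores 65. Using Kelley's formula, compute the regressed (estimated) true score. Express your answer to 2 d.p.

T̂ = 0.680(65) + 0.320(56) ≈ 62.120

62.12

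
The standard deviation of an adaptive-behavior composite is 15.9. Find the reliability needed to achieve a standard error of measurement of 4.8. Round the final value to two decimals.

Required reliability = 1 − (SEM/SD)² = 1 − 0.091 ≃ 0.909

0.91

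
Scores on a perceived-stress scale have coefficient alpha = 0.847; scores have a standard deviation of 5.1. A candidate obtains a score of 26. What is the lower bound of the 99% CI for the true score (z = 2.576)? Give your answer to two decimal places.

20.86

SEM = 5.1000·√(1 − 0.8470) ≈ 1.9949
Margin = 2.576 · 1.9949 ≈ 5.1388
Lower bound: 26 − 5.1388 = 20.8612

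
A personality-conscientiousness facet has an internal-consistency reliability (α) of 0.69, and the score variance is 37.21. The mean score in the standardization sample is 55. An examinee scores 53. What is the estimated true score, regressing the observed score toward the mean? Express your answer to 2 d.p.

53.62

T̂ = r·X + (1 − r)·M = 0.690×53 + 0.310×55 = 36.570 + 17.050 ≃ 53.620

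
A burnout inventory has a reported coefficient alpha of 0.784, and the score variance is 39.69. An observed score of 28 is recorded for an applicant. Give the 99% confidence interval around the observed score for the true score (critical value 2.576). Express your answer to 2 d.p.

SD = √39.69 = 6.3000
SEM = 6.3000*√(1 − 0.7840) ≃ 2.9280
2.576 * SEM ≃ 7.5425
CI = 28 ± 7.5425 → [20.4575, 35.5425]

[20.46, 35.54]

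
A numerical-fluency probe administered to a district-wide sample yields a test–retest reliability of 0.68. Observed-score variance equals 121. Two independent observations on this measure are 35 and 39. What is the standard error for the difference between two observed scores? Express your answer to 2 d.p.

8.80

σ = 121^(1/2) = 11.000
SEM = 11.000 · √(1 − 0.680) = 11.000 · √0.320 ≃ 11.000 · 0.566 ≃ 6.223
SE_diff = √2 · SEM ≃ 8.800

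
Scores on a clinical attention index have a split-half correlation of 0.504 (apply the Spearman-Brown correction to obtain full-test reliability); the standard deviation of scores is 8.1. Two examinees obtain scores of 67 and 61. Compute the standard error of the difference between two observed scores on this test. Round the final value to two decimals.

Spearman-Brown: r = 2(0.504) / (1 + 0.504) = 1.008 / 1.504 ≈ 0.670
The standard error of measurement is 8.100×√(1 − 0.670) ≈ 8.100×0.574 ≈ 4.652.
Standard error of the difference = 4.652·√2 ≈ 6.578

6.58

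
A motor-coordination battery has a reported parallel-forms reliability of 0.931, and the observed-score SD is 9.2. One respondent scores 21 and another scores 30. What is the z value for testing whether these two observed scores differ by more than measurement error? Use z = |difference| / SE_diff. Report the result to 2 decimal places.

SEM = 9.20000 × √(1 − 0.93100) = 9.20000 × √0.06900 ≃ 9.20000 × 0.26268 ≃ 2.41664
Standard error of the difference = 2.41664·√2 ≃ 3.41765
z = 9 / 3.41765 ≃ 2.63339

2.63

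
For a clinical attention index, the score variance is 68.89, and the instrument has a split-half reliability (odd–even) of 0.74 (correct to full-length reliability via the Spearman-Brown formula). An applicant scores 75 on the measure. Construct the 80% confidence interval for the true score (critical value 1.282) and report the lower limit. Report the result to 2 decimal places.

70.89

SD = √68.89 = 8.30000
Spearman-Brown: r = 2(0.74) / (1 + 0.74) = 1.48000 / 1.74000 ≃ 0.85057
SEM = 8.30000×√(1 − 0.85057) ≃ 3.20841
Margin = 1.282 × 3.20841 ≃ 4.11318
Lower limit = 75 − 4.11318 ≃ 70.88682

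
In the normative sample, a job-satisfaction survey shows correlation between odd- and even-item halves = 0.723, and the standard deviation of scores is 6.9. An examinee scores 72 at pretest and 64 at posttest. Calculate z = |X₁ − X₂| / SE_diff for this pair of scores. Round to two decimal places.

Spearman-Brown: r = 2(0.723) / (1 + 0.723) = 1.44600 / 1.72300 ≃ 0.83923
SEM = 6.90000*√(1 − 0.83923) ≃ 2.76660
Standard error of the difference = 2.76660·√2 ≃ 3.91256
z = |72 − 64| / 3.91256 = 8 / 3.91256 ≃ 2.04470

2.04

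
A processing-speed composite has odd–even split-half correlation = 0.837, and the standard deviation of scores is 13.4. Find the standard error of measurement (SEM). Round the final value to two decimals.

3.99

Spearman-Brown: r = 2(0.837) / (1 + 0.837) = 1.674 / 1.837 ≈ 0.911
SEM = 13.400 · √(1 − 0.911) = 13.400 · √0.089 ≈ 13.400 · 0.298 ≈ 3.992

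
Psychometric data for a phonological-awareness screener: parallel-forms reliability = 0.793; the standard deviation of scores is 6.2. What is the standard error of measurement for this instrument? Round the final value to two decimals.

2.82

SEM = 6.20000 · √(1 − 0.79300) = 6.20000 · √0.20700 ≃ 6.20000 · 0.45497 ≃ 2.82083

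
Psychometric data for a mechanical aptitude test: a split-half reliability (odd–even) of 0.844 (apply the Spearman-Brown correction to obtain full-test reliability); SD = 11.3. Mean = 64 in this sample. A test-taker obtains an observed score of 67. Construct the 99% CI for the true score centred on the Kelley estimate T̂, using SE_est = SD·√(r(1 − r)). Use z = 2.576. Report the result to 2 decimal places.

[58.65, 74.85]

Full-length reliability (Spearman-Brown) = 2(0.844)/(1+0.844) ≃ 0.9154
T̂ = r·X + (1 − r)·M = 0.9154*67 + 0.0846*64 ≃ 61.3319 + 5.4143 ≃ 66.7462
SE_est = SD * √(r(1 − r)) = 11.3000 * √0.0774 ≃ 11.3000 * 0.2783 ≃ 3.1446
CI = 66.7462 ± 2.576 * 3.1446 → [58.6457, 74.8467]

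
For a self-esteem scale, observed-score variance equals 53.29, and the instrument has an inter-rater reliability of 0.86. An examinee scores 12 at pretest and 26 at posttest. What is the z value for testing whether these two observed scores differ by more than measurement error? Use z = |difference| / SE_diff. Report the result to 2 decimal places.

SD = √53.29 ≈ 7.30000
The standard error of measurement is 7.30000×√(1 − 0.86000) ≈ 7.30000×0.37417 ≈ 2.73141.
SE_diff = √2 × SEM ≈ 3.86280
z = |12 − 26| / 3.86280 = 14 / 3.86280 ≈ 3.62432

3.62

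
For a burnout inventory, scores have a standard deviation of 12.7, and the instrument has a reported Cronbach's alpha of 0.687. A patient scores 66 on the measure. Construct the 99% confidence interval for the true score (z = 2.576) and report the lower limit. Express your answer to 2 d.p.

SEM = 12.7000×√(1 − 0.6870) ≈ 7.1052
Margin = 2.576 × 7.1052 ≈ 18.3030
Lower limit = 66 − 18.3030 ≈ 47.6970

47.70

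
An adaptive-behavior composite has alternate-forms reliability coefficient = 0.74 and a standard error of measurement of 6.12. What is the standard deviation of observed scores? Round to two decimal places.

SD = 6.12 / √(1 − 0.74) ≈ 12.0023

12.00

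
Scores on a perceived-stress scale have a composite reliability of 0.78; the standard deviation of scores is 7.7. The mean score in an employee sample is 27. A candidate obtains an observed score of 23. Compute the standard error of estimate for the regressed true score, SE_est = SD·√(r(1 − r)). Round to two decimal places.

SE_est = SD * √(r(1 − r)) = 7.7000 * √0.1716 ≈ 7.7000 * 0.4142 ≈ 3.1897

3.19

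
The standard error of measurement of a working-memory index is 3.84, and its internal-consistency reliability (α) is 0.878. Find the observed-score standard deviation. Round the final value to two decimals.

SD = 3.84 / √(1 − 0.878) ≃ 10.99389

10.99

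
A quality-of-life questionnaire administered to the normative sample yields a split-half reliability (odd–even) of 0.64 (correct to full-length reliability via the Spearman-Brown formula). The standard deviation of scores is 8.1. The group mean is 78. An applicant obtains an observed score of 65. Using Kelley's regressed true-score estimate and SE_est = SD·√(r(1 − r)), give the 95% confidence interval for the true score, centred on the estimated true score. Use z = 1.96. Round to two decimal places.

r_full = 2·0.64 / (1 + 0.64) ≈ 0.78049
Estimated true score = 0.78049*65 + (1 − 0.78049)*78 ≈ 67.85366
SE_est = 8.10000*√(0.78049*0.21951) ≈ 3.35272
95% CI: 67.85366 ± 6.57133 ≈ (61.28233, 74.42499)

[61.28, 74.42]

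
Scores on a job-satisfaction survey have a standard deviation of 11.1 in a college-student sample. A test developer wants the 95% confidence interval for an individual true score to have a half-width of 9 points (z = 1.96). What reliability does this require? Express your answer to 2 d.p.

0.83

Required SEM = 9 / 1.96 ≈ 4.592
r = 1 − (4.592/11.1)² ≈ 1 − 0.171 ≈ 0.829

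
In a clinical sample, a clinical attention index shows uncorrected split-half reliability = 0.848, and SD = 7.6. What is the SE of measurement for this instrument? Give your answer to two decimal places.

r_full = 2·0.848 / (1 + 0.848) ≈ 0.9177
SEM = 7.6000 · √(1 − 0.9177) = 7.6000 · √0.0823 ≈ 7.6000 · 0.2868 ≈ 2.1796

2.18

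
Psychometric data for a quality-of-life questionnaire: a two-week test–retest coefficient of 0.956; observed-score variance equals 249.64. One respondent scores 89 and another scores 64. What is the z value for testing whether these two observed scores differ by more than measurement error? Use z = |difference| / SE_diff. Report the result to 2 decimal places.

5.33

SD = √249.64 ≃ 15.800
SEM = 15.800 × √(1 − 0.956) = 15.800 × √0.044 ≃ 15.800 × 0.210 ≃ 3.314
Standard error of the difference = 3.314·√2 ≃ 4.687
z = |89 − 64| / 4.687 = 25 / 4.687 ≃ 5.334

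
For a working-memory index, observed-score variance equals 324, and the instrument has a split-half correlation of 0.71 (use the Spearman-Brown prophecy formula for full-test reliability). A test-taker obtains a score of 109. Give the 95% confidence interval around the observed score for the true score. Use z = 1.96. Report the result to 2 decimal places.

[94.47, 123.53]

SD = √324 ≈ 18.0000
Full-length reliability (Spearman-Brown) = 2(0.71)/(1+0.71) ≈ 0.8304
SEM = 18.0000 · √(1 − 0.8304) = 18.0000 · √0.1696 ≈ 18.0000 · 0.4118 ≈ 7.4126
1.96 · SEM ≈ 14.5288
CI = 109 ± 14.5288 → [94.4712, 123.5288]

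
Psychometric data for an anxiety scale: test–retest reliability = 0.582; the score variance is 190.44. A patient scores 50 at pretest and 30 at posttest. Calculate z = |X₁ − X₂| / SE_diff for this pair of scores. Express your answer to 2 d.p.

1.59

SD = √190.44 ≈ 13.8000
SEM = 13.8000 × √(1 − 0.5820) = 13.8000 × √0.4180 ≈ 13.8000 × 0.6465 ≈ 8.9221
Standard error of the difference = 8.9221·√2 ≈ 12.6178
z = 20 / 12.6178 ≈ 1.5851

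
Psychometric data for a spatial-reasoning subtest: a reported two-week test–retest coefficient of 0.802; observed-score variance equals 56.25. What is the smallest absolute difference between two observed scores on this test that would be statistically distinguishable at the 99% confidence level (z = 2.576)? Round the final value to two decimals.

12.16

SD = √56.25 = 7.50000
SEM = 7.50000 · √(1 − 0.80200) = 7.50000 · √0.19800 ≃ 7.50000 · 0.44497 ≃ 3.33729
SE_diff = √2 · SEM ≃ 4.71964
Minimum reliable difference = 2.576 · SE_diff ≃ 2.576 · 4.71964 ≃ 12.15779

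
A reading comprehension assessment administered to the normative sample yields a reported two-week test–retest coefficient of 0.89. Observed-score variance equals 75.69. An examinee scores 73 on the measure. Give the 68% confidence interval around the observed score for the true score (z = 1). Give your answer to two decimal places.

SD = √75.69 = 8.70000
SEM = 8.70000 * √(1 − 0.89000) = 8.70000 * √0.11000 ≃ 8.70000 * 0.33166 ≃ 2.88546
Half-width = 1*2.88546 ≃ 2.88546
68% CI: 73 ± 2.88546 = [70.11454, 75.88546]

[70.11, 75.89]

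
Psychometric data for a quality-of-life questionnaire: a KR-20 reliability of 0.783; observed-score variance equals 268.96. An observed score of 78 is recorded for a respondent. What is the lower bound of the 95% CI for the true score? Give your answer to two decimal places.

SD = √268.96 = 16.4000
SEM = 16.4000 * √(1 − 0.7830) = 16.4000 * √0.2170 ≃ 16.4000 * 0.4658 ≃ 7.6397
Margin = 1.96 * 7.6397 ≃ 14.9737
Lower limit = 78 − 14.9737 ≃ 63.0263

63.03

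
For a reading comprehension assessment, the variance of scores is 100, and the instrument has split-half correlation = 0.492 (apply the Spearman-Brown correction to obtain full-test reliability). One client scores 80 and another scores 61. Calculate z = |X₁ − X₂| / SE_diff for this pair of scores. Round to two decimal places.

2.30

SD = √100 ≈ 10.000
Spearman-Brown: r = 2(0.492) / (1 + 0.492) = 0.984 / 1.492 ≈ 0.660
The standard error of measurement is 10.000×√(1 − 0.660) ≈ 10.000×0.584 ≈ 5.835.
Standard error of the difference = 5.835·√2 ≈ 8.252
z = |80 − 61| / 8.252 = 19 / 8.252 ≈ 2.302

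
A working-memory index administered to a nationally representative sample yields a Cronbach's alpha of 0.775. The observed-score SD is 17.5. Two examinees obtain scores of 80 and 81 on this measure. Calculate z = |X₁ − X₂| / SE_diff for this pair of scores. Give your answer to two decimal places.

The standard error of measurement is 17.5000×√(1 − 0.7750) ≃ 17.5000×0.4743 ≃ 8.3010.
Standard error of the difference = 8.3010·√2 ≃ 11.7394
z = |80 − 81| / 11.7394 = 1 / 11.7394 ≃ 0.0852

0.09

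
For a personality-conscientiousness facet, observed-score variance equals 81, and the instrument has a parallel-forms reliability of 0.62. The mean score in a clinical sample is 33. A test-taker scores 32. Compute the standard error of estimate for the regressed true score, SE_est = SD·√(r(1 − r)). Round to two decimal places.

4.37

SD = √81 = 9.00000
SE_est = SD · √(r(1 − r)) = 9.00000 · √0.23560 ≃ 9.00000 · 0.48539 ≃ 4.36848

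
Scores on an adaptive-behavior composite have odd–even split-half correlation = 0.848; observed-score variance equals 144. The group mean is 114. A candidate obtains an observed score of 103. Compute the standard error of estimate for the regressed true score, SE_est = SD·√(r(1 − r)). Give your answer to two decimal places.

3.30

SD = √144 ≈ 12.00000
Spearman-Brown: r = 2(0.848) / (1 + 0.848) = 1.69600 / 1.84800 ≈ 0.91775
SE_est = SD × √(r(1 − r)) = 12.00000 × √0.07549 ≈ 12.00000 × 0.27475 ≈ 3.29696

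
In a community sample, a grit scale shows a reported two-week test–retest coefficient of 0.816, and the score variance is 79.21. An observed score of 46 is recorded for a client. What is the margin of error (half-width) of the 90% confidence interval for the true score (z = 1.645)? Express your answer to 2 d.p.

σ = 79.21^(1/2) = 8.9000
The standard error of measurement is 8.9000×√(1 − 0.8160) ≈ 8.9000×0.4290 ≈ 3.8177.
1.645 × SEM ≈ 6.2801

6.28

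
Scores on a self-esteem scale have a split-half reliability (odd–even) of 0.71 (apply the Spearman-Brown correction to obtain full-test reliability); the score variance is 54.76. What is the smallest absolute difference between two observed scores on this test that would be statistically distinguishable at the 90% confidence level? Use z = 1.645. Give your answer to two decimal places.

7.09

σ = 54.76^(1/2) = 7.4000
Full-length reliability (Spearman-Brown) = 2(0.71)/(1+0.71) ≃ 0.8304
SEM = 7.4000×√(1 − 0.8304) ≃ 3.0474
SE_diff = √2 × SEM ≃ 4.3097
Minimum reliable difference = 1.645 × SE_diff ≃ 1.645 × 4.3097 ≃ 7.0895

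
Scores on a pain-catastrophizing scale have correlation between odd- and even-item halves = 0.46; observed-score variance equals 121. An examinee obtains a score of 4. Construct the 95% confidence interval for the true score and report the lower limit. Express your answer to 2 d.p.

-9.11

SD = √121 ≈ 11.000
Full-length reliability (Spearman-Brown) = 2(0.46)/(1+0.46) ≈ 0.630
SEM = 11.000×√(1 − 0.630) ≈ 6.690
Margin = 1.96 × 6.690 ≈ 13.112
Lower limit = 4 − 13.112 ≈ -9.112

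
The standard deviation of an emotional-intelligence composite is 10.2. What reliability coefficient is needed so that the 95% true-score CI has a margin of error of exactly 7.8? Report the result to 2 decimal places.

0.85

Required SEM = 7.8 / 1.96 ≈ 3.9796
Required reliability = 1 − (SEM/SD)² = 1 − 0.1522 ≈ 0.8478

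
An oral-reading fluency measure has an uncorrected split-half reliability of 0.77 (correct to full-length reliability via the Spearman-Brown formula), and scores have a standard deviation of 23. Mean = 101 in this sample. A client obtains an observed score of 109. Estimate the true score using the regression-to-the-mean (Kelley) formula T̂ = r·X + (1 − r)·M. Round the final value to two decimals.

107.96

r_full = 2·0.77 / (1 + 0.77) ≃ 0.8701
T̂ = 0.8701(109) + 0.1299(101) ≃ 107.9605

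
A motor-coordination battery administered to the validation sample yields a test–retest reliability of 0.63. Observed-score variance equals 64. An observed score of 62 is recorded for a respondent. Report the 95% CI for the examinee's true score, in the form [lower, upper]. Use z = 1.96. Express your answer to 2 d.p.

SD = √64 = 8.000
The standard error of measurement is 8.000*√(1 − 0.630) ≈ 8.000*0.608 ≈ 4.866.
1.96 * SEM ≈ 9.538
CI = 62 ± 9.538 → [52.462, 71.538]

[52.46, 71.54]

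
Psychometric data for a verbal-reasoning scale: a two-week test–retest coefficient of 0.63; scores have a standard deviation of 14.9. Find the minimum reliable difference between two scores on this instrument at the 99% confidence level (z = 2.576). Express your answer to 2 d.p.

The standard error of measurement is 14.9000×√(1 − 0.6300) ≈ 14.9000×0.6083 ≈ 9.0633.
SE_diff = √2 × SEM ≈ 12.8175
Minimum reliable difference = 2.576 × SE_diff ≈ 2.576 × 12.8175 ≈ 33.0178

33.02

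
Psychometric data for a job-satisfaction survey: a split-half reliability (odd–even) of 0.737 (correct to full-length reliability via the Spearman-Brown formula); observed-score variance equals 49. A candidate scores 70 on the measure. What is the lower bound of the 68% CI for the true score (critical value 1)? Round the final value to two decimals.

SD = √49 = 7.0000
Full-length reliability (Spearman-Brown) = 2(0.737)/(1+0.737) ≈ 0.8486
SEM = 7.0000 × √(1 − 0.8486) = 7.0000 × √0.1514 ≈ 7.0000 × 0.3891 ≈ 2.7238
Half-width = 1×2.7238 ≈ 2.7238
Lower limit = 70 − 2.7238 ≈ 67.2762

67.28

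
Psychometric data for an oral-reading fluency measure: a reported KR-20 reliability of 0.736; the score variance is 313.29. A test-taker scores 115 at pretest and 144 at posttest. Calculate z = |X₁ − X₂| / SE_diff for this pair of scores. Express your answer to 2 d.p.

2.25

SD = √313.29 = 17.70000
The standard error of measurement is 17.70000×√(1 − 0.73600) ≈ 17.70000×0.51381 ≈ 9.09442.
Standard error of the difference = 9.09442·√2 ≈ 12.86146
z = |115 − 144| / 12.86146 = 29 / 12.86146 ≈ 2.25480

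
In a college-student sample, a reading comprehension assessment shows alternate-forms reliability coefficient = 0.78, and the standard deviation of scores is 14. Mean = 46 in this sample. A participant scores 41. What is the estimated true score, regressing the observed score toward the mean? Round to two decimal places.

42.10

Estimated true score = 0.78000·41 + (1 − 0.78000)·46 ≈ 42.10000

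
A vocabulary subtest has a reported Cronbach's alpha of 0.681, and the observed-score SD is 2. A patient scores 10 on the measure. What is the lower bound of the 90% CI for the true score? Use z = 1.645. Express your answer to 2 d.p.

8.14

SEM = 2.0000 · √(1 − 0.6810) = 2.0000 · √0.3190 ≈ 2.0000 · 0.5648 ≈ 1.1296
Half-width = 1.645·1.1296 ≈ 1.8582
Lower limit = 10 − 1.8582 ≈ 8.1418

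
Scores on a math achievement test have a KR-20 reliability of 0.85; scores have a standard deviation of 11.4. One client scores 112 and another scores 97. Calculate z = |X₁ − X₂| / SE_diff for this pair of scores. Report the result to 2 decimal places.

SEM = 11.400*√(1 − 0.850) ≈ 4.415
SE_diff = SEM * √2 ≈ 4.415 * 1.414 ≈ 6.244
z = 15 / 6.244 ≈ 2.402

2.40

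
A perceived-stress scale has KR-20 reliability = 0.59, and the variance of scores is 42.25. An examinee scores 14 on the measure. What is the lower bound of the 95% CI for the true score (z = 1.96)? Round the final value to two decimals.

5.84

SD = √42.25 ≈ 6.5000
The standard error of measurement is 6.5000·√(1 − 0.5900) ≈ 6.5000·0.6403 ≈ 4.1620.
Half-width = 1.96·4.1620 ≈ 8.1576
Lower bound: 14 − 8.1576 = 5.8424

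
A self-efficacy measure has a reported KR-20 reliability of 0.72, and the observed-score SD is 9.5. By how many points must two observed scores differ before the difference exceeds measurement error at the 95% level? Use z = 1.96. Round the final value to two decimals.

13.93

The standard error of measurement is 9.50000*√(1 − 0.72000) ≈ 9.50000*0.52915 ≈ 5.02693.
SE_diff = √2 * SEM ≈ 7.10915
Minimum reliable difference = 1.96 * SE_diff ≈ 1.96 * 7.10915 ≈ 13.93393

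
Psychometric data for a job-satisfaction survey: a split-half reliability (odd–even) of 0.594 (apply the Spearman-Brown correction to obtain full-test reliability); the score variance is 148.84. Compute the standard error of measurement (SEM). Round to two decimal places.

SD = √148.84 ≈ 12.2000
r_full = 2·0.594 / (1 + 0.594) ≈ 0.7453
The standard error of measurement is 12.2000·√(1 − 0.7453) ≈ 12.2000·0.5047 ≈ 6.1571.

6.16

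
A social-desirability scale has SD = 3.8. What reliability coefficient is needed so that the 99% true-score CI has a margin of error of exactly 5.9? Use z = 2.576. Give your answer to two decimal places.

0.64

SEM needed = half-width / z = 5.9/2.576 ≈ 2.2904
r = 1 − (SEM / SD)² = 1 − (2.2904 / 3.8)² ≈ 1 − 0.3633 ≈ 0.6367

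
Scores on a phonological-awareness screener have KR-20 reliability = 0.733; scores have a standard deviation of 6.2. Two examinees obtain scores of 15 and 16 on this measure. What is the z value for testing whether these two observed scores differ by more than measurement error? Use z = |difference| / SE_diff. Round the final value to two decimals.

0.22

SEM = 6.20000 * √(1 − 0.73300) = 6.20000 * √0.26700 ≈ 6.20000 * 0.51672 ≈ 3.20367
Standard error of the difference = 3.20367·√2 ≈ 4.53067
z = |15 − 16| / 4.53067 = 1 / 4.53067 ≈ 0.22072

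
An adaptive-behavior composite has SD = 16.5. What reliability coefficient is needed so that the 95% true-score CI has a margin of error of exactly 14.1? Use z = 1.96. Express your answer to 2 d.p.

Required SEM = 14.1 / 1.96 ≈ 7.19388
Required reliability = 1 − (SEM/SD)² = 1 − 0.19009 ≈ 0.80991

0.81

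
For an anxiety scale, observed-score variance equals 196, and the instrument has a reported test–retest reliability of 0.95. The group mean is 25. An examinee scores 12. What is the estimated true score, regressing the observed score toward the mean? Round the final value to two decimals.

T̂ = 0.9500(12) + 0.0500(25) ≃ 12.6500

12.65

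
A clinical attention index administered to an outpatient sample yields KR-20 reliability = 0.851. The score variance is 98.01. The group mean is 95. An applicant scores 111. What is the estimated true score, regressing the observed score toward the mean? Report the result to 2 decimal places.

108.62

T̂ = r·X + (1 − r)·M = 0.851×111 + 0.149×95 = 94.461 + 14.155 ≈ 108.616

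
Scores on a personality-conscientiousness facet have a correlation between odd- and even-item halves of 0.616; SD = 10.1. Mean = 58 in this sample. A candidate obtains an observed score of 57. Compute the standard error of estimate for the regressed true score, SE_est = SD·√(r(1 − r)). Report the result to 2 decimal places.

4.30

Full-length reliability (Spearman-Brown) = 2(0.616)/(1+0.616) ≃ 0.7624
SE_est = 10.1000×√(0.7624×0.2376) ≃ 4.2988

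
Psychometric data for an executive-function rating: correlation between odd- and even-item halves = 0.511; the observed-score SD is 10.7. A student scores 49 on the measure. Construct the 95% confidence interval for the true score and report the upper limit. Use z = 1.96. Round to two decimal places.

60.93

Spearman-Brown: r = 2(0.511) / (1 + 0.511) = 1.02200 / 1.51100 ≈ 0.67637
SEM = 10.70000*√(1 − 0.67637) ≈ 6.08704
Margin = 1.96 * 6.08704 ≈ 11.93059
Upper bound: 49 + 11.93059 = 60.93059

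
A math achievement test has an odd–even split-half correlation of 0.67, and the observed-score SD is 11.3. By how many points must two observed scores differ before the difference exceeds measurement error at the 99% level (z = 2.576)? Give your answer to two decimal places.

18.30

Full-length reliability (Spearman-Brown) = 2(0.67)/(1+0.67) ≈ 0.8024
The standard error of measurement is 11.3000·√(1 − 0.8024) ≈ 11.3000·0.4445 ≈ 5.0232.
SE_diff = √2 · SEM ≈ 7.1038
Smallest detectable difference = 2.576·7.1038 ≈ 18.2994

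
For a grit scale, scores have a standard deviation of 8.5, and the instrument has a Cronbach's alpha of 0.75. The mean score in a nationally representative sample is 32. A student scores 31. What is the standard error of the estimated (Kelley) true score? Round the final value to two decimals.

SE_est = 8.5000·√[r(1 − r)] ≃ 3.6806

3.68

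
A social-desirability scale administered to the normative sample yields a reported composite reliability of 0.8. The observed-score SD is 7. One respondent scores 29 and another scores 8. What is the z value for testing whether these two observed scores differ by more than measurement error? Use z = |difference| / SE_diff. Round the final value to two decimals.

4.74

SEM = 7.000·√(1 − 0.800) ≈ 3.130
SE_diff = SEM · √2 ≈ 3.130 · 1.414 ≈ 4.427
z = |29 − 8| / 4.427 = 21 / 4.427 ≈ 4.743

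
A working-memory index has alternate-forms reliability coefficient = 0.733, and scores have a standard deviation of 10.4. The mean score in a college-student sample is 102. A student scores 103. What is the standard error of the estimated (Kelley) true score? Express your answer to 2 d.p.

4.60

SE_est = SD × √(r(1 − r)) = 10.4000 × √0.1957 ≈ 10.4000 × 0.4424 ≈ 4.6009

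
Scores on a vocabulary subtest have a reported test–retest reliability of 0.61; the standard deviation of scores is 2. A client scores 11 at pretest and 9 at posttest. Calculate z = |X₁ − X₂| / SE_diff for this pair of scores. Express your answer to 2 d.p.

1.13

The standard error of measurement is 2.0000·√(1 − 0.6100) ≈ 2.0000·0.6245 ≈ 1.2490.
Standard error of the difference = 1.2490·√2 ≈ 1.7664
z = |11 − 9| / 1.7664 = 2 / 1.7664 ≈ 1.1323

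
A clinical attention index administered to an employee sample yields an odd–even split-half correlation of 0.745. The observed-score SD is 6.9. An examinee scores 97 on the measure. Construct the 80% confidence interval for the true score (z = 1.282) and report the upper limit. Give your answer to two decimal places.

r_full = 2·0.745 / (1 + 0.745) ≃ 0.8539
SEM = 6.9000 × √(1 − 0.8539) = 6.9000 × √0.1461 ≃ 6.9000 × 0.3823 ≃ 2.6377
Margin = 1.282 × 2.6377 ≃ 3.3815
Upper bound: 97 + 3.3815 = 100.3815

100.38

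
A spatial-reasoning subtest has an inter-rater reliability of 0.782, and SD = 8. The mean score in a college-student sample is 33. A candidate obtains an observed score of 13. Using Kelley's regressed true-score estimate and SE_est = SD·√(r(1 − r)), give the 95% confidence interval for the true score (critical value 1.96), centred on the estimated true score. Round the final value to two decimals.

T̂ = r·X + (1 − r)·M = 0.782*13 + 0.218*33 = 10.166 + 7.194 ≈ 17.360
SE_est = 8.000·√[r(1 − r)] ≈ 3.303
CI = 17.360 ± 1.96 * 3.303 → [10.886, 23.834]

[10.89, 23.83]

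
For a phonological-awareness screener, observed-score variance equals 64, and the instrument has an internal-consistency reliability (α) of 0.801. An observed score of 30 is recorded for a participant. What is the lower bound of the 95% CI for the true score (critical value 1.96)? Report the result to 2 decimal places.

σ = 64^(1/2) = 8.00000
SEM = 8.00000 * √(1 − 0.80100) = 8.00000 * √0.19900 ≈ 8.00000 * 0.44609 ≈ 3.56875
1.96 * SEM ≈ 6.99476
Lower bound: 30 − 6.99476 = 23.00524

23.01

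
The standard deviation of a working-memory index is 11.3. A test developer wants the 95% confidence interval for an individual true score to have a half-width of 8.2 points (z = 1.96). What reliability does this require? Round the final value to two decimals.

Required SEM = 8.2 / 1.96 ≈ 4.184
r = 1 − (SEM / SD)² = 1 − (4.184 / 11.3)² ≈ 1 − 0.137 ≈ 0.863

0.86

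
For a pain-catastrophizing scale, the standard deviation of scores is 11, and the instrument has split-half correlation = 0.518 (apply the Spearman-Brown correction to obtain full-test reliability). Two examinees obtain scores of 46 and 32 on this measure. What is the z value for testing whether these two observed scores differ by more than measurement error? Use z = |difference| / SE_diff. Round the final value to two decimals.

1.60

Spearman-Brown: r = 2(0.518) / (1 + 0.518) = 1.036 / 1.518 ≈ 0.682
The standard error of measurement is 11.000·√(1 − 0.682) ≈ 11.000·0.563 ≈ 6.198.
SE_diff = SEM · √2 ≈ 6.198 · 1.414 ≈ 8.766
z = 14 / 8.766 ≈ 1.597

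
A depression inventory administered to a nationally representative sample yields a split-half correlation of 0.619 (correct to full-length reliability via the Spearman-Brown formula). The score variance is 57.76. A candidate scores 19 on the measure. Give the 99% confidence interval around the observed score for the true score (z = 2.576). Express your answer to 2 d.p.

σ = 57.76^(1/2) = 7.60000
Spearman-Brown: r = 2(0.619) / (1 + 0.619) = 1.23800 / 1.61900 ≈ 0.76467
SEM = 7.60000·√(1 − 0.76467) ≈ 3.68683
2.576 · SEM ≈ 9.49726
Interval: (9.50274, 28.49726)

[9.50, 28.50]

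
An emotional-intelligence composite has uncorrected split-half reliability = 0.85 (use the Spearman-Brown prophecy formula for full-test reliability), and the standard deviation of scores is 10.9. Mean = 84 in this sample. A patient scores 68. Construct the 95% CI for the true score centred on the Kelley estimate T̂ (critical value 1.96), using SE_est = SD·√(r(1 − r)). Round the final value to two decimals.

r_full = 2·0.85 / (1 + 0.85) ≈ 0.91892
Estimated true score = 0.91892·68 + (1 − 0.91892)·84 ≈ 69.29730
SE_est = SD · √(r(1 − r)) = 10.90000 · √0.07451 ≈ 10.90000 · 0.27296 ≈ 2.97526
CI = 69.29730 ± 1.96 · 2.97526 → [63.46579, 75.12881]

[63.47, 75.13]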